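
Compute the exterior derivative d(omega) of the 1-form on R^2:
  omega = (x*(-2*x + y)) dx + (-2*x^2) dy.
d(omega) = (-5*x) dx ∧ dy

For a 1-form omega = sum_i f_i dx_i, the exterior derivative is
  d(omega) = sum_{i < j} (∂f_j/∂x_i - ∂f_i/∂x_j) dx_i ∧ dx_j.
  coefficient of dx ∧ dy: ∂f_2/∂x - ∂f_1/∂y = ∂(-2*x^2)/∂x - ∂(x*(-2*x + y))/∂y = -5*x
Assembling: d(omega) = (-5*x) dx ∧ dy.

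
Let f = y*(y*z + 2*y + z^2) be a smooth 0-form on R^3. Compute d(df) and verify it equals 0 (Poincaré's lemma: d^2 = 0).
d(df) = 0

Step 1: df = sum_i (∂f/∂x_i) dx_i = (0) dx + (2*y*z + 4*y + z^2) dy + (y*(y + 2*z)) dz.
Step 2: Apply d again. Using the 1-form formula, the coefficient of dx ∧ dy in d(df) is ∂^2 f/∂x ∂y - ∂^2 f/∂y ∂x = (0) - (0) = 0 (equality of mixed partials for smooth f).
Similarly for dx ∧ dz and dy ∧ dz — all coefficients vanish. So d(df) = 0.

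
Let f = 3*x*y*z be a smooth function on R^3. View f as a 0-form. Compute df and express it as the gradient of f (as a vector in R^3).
df = (3*y*z) dx + (3*x*z) dy + (3*x*y) dz; grad f = (3*y*z, 3*x*z, 3*x*y)

For a 0-form f, d f = (∂f/∂x) dx + (∂f/∂y) dy + (∂f/∂z) dz. The components of the vector representation are exactly the entries of grad f in Cartesian coordinates:
  ∂f/∂x = 3*y*z
  ∂f/∂y = 3*x*z
  ∂f/∂z = 3*x*y.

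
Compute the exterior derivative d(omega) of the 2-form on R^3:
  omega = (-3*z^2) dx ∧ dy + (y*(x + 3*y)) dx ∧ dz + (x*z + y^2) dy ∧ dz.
d(omega) = (-x - 6*y - 5*z) dx ∧ dy ∧ dz

For a 2-form omega = sum_{i<j} g_{ij} dx_i ∧ dx_j, the exterior derivative is
  d(omega) = sum_{i<j} d(g_{ij}) ∧ dx_i ∧ dx_j = sum_{i<j, k} (∂g_{ij}/∂x_k) dx_k ∧ dx_i ∧ dx_j.
Expand each term, using dx_k ∧ dx_i ∧ dx_j = sgn(permutation) dx_{(a)} ∧ dx_{(b)} ∧ dx_{(c)} with (a < b < c) sorted:
  d(-3*z^2) includes (∂/∂z)(-3*z^2) dz = (-6*z) dz, which multiplied by dx ∧ dy gives (-6*z) dx ∧ dy ∧ dz
  d(y*(x + 3*y)) includes (∂/∂y)(y*(x + 3*y)) dy = (x + 6*y) dy, which multiplied by dx ∧ dz gives (-x - 6*y) dx ∧ dy ∧ dz
  d(x*z + y^2) includes (∂/∂x)(x*z + y^2) dx = (z) dx, which multiplied by dy ∧ dz gives (z) dx ∧ dy ∧ dz
Collecting like 3-forms: d(omega) = (-x - 6*y - 5*z) dx ∧ dy ∧ dz.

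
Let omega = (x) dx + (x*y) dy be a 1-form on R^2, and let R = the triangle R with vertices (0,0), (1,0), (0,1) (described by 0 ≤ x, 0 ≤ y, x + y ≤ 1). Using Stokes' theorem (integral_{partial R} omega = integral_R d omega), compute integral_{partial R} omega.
integral_(partial R) omega = 1/6

Stokes: integral_partial_R omega = integral_R d omega with d omega = (∂Q/∂x - ∂P/∂y) dx ∧ dy.
  ∂Q/∂x = y
  ∂P/∂y = 0
  integrand = ∂Q/∂x - ∂P/∂y = y.
Integrating over R: integral_0^1 integral_0^{1-x} (y) dy dx = 1/6.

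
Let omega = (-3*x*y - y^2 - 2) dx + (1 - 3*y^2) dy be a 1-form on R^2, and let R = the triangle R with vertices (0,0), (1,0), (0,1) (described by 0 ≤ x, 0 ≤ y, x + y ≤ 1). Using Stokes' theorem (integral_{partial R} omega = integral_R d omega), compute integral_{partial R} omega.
integral_(partial R) omega = 5/6

Stokes: integral_partial_R omega = integral_R d omega with d omega = (∂Q/∂x - ∂P/∂y) dx ∧ dy.
  ∂Q/∂x = 0
  ∂P/∂y = -3*x - 2*y
  integrand = ∂Q/∂x - ∂P/∂y = 3*x + 2*y.
Integrating over R: integral_0^1 integral_0^{1-x} (3*x + 2*y) dy dx = 5/6.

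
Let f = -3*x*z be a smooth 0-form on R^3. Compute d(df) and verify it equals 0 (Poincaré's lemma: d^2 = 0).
d(df) = 0

Step 1: df = sum_i (∂f/∂x_i) dx_i = (-3*z) dx + (0) dy + (-3*x) dz.
Step 2: Apply d again. Using the 1-form formula, the coefficient of dx ∧ dy in d(df) is ∂^2 f/∂x ∂y - ∂^2 f/∂y ∂x = (0) - (0) = 0 (equality of mixed partials for smooth f).
Similarly for dx ∧ dz and dy ∧ dz — all coefficients vanish. So d(df) = 0.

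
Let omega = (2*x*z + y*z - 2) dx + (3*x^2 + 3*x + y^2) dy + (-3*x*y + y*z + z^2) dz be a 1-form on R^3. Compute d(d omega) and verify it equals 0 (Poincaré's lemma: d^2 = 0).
d(d omega) = 0

Step 1: d omega = sum_{i<j} (∂f_j/∂x_i - ∂f_i/∂x_j) dx_i ∧ dx_j:
  coeff of dx ∧ dy: 6*x - z + 3
  coeff of dx ∧ dz: -2*x - 4*y
  coeff of dy ∧ dz: -3*x + z
Step 2: Apply d again to each 2-form coefficient. The only possible 3-form in R^3 is dx ∧ dy ∧ dz, with coefficient
  ∂(coeff of dy∧dz)/∂x - ∂(coeff of dx∧dz)/∂y + ∂(coeff of dx∧dy)/∂z
  = ∂/∂x (-3*x + z) - ∂/∂y (-2*x - 4*y) + ∂/∂z (6*x - z + 3).
Each of these terms simplifies to sums of mixed partials that cancel in pairs. The result is 0 (by equality of mixed partials for smooth functions — Schwarz / Clairaut).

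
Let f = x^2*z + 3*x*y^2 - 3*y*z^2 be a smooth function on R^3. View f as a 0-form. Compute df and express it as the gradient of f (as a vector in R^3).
df = (2*x*z + 3*y^2) dx + (6*x*y - 3*z^2) dy + (x^2 - 6*y*z) dz; grad f = (2*x*z + 3*y^2, 6*x*y - 3*z^2, x^2 - 6*y*z)

For a 0-form f, d f = (∂f/∂x) dx + (∂f/∂y) dy + (∂f/∂z) dz. The components of the vector representation are exactly the entries of grad f in Cartesian coordinates:
  ∂f/∂x = 2*x*z + 3*y^2
  ∂f/∂y = 6*x*y - 3*z^2
  ∂f/∂z = x^2 - 6*y*z.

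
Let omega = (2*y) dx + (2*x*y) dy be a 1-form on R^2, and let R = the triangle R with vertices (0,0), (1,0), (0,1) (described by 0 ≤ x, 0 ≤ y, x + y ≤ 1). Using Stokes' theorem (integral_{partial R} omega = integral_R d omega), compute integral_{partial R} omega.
integral_(partial R) omega = -2/3

Stokes: integral_partial_R omega = integral_R d omega with d omega = (∂Q/∂x - ∂P/∂y) dx ∧ dy.
  ∂Q/∂x = 2*y
  ∂P/∂y = 2
  integrand = ∂Q/∂x - ∂P/∂y = 2*y - 2.
Integrating over R: integral_0^1 integral_0^{1-x} (2*y - 2) dy dx = -2/3.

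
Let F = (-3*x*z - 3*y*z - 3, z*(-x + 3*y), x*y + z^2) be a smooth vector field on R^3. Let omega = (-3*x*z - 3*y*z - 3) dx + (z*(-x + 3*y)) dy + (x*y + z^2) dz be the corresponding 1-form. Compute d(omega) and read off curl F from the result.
d(omega) = (2*x - 3*y) dy ∧ dz + (-3*x - 4*y) dz ∧ dx + (2*z) dx ∧ dy; curl F = (2*x - 3*y, -3*x - 4*y, 2*z)

d omega = sum_{i<j} (∂f_j/∂x_i - ∂f_i/∂x_j) dx_i ∧ dx_j. Under the identification (dy ∧ dz, dz ∧ dx, dx ∧ dy) ↔ (e_x, e_y, e_z), the coefficients are exactly the components of curl F. Compute:
  ∂R/∂y - ∂Q/∂z = (x) - (-x + 3*y) = 2*x - 3*y
  ∂P/∂z - ∂R/∂x = (-3*x - 3*y) - (y) = -3*x - 4*y
  ∂Q/∂x - ∂P/∂y = (-z) - (-3*z) = 2*z.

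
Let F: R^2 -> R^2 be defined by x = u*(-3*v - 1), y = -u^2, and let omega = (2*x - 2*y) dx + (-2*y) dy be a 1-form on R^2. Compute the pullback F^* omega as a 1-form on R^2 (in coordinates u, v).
F^* omega = (2*u*(-2*u^2 - 3*u*v - u + 9*v^2 + 6*v + 1)) du + (6*u^2*(-u + 3*v + 1)) dv

Using F^*(f dg) = (f ∘ F) d(g ∘ F), substitute each coordinate x_i by F_i(u, v) in f_i, and replace dx_i by d F_i = (∂F_i/∂u) du + (∂F_i/∂v) dv.
  For the x component: f_1(F) = 2*u*(u - 3*v - 1); d F_1 = (-3*v - 1) du + (-3*u) dv
  For the y component: f_2(F) = 2*u^2; d F_2 = (-2*u) du + (0) dv
Combining and collecting du, dv coefficients:
  coeff of du: 2*u*(-2*u^2 - 3*u*v - u + 9*v^2 + 6*v + 1)
  coeff of dv: 6*u^2*(-u + 3*v + 1)
F^* omega = (2*u*(-2*u^2 - 3*u*v - u + 9*v^2 + 6*v + 1)) du + (6*u^2*(-u + 3*v + 1)) dv.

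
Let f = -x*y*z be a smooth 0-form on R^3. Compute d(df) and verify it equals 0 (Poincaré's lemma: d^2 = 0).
d(df) = 0

Step 1: df = sum_i (∂f/∂x_i) dx_i = (-y*z) dx + (-x*z) dy + (-x*y) dz.
Step 2: Apply d again. Using the 1-form formula, the coefficient of dx ∧ dy in d(df) is ∂^2 f/∂x ∂y - ∂^2 f/∂y ∂x = (-z) - (-z) = 0 (equality of mixed partials for smooth f).
Similarly for dx ∧ dz and dy ∧ dz — all coefficients vanish. So d(df) = 0.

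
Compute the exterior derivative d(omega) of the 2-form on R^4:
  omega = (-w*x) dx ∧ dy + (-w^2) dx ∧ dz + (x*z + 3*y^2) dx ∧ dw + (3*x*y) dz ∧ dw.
d(omega) = (-x - 6*y) dx ∧ dy ∧ dw + (-2*w - x + 3*y) dx ∧ dz ∧ dw + (3*x) dy ∧ dz ∧ dw

For a 2-form omega = sum_{i<j} g_{ij} dx_i ∧ dx_j, the exterior derivative is
  d(omega) = sum_{i<j} d(g_{ij}) ∧ dx_i ∧ dx_j = sum_{i<j, k} (∂g_{ij}/∂x_k) dx_k ∧ dx_i ∧ dx_j.
Expand each term, using dx_k ∧ dx_i ∧ dx_j = sgn(permutation) dx_{(a)} ∧ dx_{(b)} ∧ dx_{(c)} with (a < b < c) sorted:
  d(-w*x) includes (∂/∂w)(-w*x) dw = (-x) dw, which multiplied by dx ∧ dy gives (-x) dx ∧ dy ∧ dw
  d(-w^2) includes (∂/∂w)(-w^2) dw = (-2*w) dw, which multiplied by dx ∧ dz gives (-2*w) dx ∧ dz ∧ dw
  d(x*z + 3*y^2) includes (∂/∂y)(x*z + 3*y^2) dy = (6*y) dy, which multiplied by dx ∧ dw gives (-6*y) dx ∧ dy ∧ dw
  d(x*z + 3*y^2) includes (∂/∂z)(x*z + 3*y^2) dz = (x) dz, which multiplied by dx ∧ dw gives (-x) dx ∧ dz ∧ dw
  d(3*x*y) includes (∂/∂x)(3*x*y) dx = (3*y) dx, which multiplied by dz ∧ dw gives (3*y) dx ∧ dz ∧ dw
  d(3*x*y) includes (∂/∂y)(3*x*y) dy = (3*x) dy, which multiplied by dz ∧ dw gives (3*x) dy ∧ dz ∧ dw
Collecting like 3-forms: d(omega) = (-x - 6*y) dx ∧ dy ∧ dw + (-2*w - x + 3*y) dx ∧ dz ∧ dw + (3*x) dy ∧ dz ∧ dw.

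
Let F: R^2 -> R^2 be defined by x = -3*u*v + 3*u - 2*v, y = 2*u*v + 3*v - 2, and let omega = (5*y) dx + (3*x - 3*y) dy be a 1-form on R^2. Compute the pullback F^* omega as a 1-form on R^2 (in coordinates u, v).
F^* omega = (-60*u*v^2 + 48*u*v - 75*v^2 + 87*v - 30) du + (-60*u^2*v + 18*u^2 - 140*u*v + 69*u - 75*v + 38) dv

Using F^*(f dg) = (f ∘ F) d(g ∘ F), substitute each coordinate x_i by F_i(u, v) in f_i, and replace dx_i by d F_i = (∂F_i/∂u) du + (∂F_i/∂v) dv.
  For the x component: f_1(F) = 10*u*v + 15*v - 10; d F_1 = (3 - 3*v) du + (-3*u - 2) dv
  For the y component: f_2(F) = -15*u*v + 9*u - 15*v + 6; d F_2 = (2*v) du + (2*u + 3) dv
Combining and collecting du, dv coefficients:
  coeff of du: -60*u*v^2 + 48*u*v - 75*v^2 + 87*v - 30
  coeff of dv: -60*u^2*v + 18*u^2 - 140*u*v + 69*u - 75*v + 38
F^* omega = (-60*u*v^2 + 48*u*v - 75*v^2 + 87*v - 30) du + (-60*u^2*v + 18*u^2 - 140*u*v + 69*u - 75*v + 38) dv.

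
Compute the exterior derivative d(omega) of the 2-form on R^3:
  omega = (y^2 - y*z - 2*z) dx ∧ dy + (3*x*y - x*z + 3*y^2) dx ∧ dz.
d(omega) = (-3*x - 7*y - 2) dx ∧ dy ∧ dz

For a 2-form omega = sum_{i<j} g_{ij} dx_i ∧ dx_j, the exterior derivative is
  d(omega) = sum_{i<j} d(g_{ij}) ∧ dx_i ∧ dx_j = sum_{i<j, k} (∂g_{ij}/∂x_k) dx_k ∧ dx_i ∧ dx_j.
Expand each term, using dx_k ∧ dx_i ∧ dx_j = sgn(permutation) dx_{(a)} ∧ dx_{(b)} ∧ dx_{(c)} with (a < b < c) sorted:
  d(y^2 - y*z - 2*z) includes (∂/∂z)(y^2 - y*z - 2*z) dz = (-y - 2) dz, which multiplied by dx ∧ dy gives (-y - 2) dx ∧ dy ∧ dz
  d(3*x*y - x*z + 3*y^2) includes (∂/∂y)(3*x*y - x*z + 3*y^2) dy = (3*x + 6*y) dy, which multiplied by dx ∧ dz gives (-3*x - 6*y) dx ∧ dy ∧ dz
Collecting like 3-forms: d(omega) = (-3*x - 7*y - 2) dx ∧ dy ∧ dz.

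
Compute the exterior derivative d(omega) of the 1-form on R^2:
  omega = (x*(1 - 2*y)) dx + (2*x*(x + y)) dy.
d(omega) = (6*x + 2*y) dx ∧ dy

For a 1-form omega = sum_i f_i dx_i, the exterior derivative is
  d(omega) = sum_{i < j} (∂f_j/∂x_i - ∂f_i/∂x_j) dx_i ∧ dx_j.
  coefficient of dx ∧ dy: ∂f_2/∂x - ∂f_1/∂y = ∂(2*x*(x + y))/∂x - ∂(x*(1 - 2*y))/∂y = 6*x + 2*y
Assembling: d(omega) = (6*x + 2*y) dx ∧ dy.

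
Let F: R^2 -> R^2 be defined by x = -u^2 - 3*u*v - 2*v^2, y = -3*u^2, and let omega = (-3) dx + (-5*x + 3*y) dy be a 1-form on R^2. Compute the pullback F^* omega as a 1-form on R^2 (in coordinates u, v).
F^* omega = (24*u^3 - 90*u^2*v - 60*u*v^2 + 6*u + 9*v) du + (9*u + 12*v) dv

Using F^*(f dg) = (f ∘ F) d(g ∘ F), substitute each coordinate x_i by F_i(u, v) in f_i, and replace dx_i by d F_i = (∂F_i/∂u) du + (∂F_i/∂v) dv.
  For the x component: f_1(F) = -3; d F_1 = (-2*u - 3*v) du + (-3*u - 4*v) dv
  For the y component: f_2(F) = -4*u^2 + 15*u*v + 10*v^2; d F_2 = (-6*u) du + (0) dv
Combining and collecting du, dv coefficients:
  coeff of du: 24*u^3 - 90*u^2*v - 60*u*v^2 + 6*u + 9*v
  coeff of dv: 9*u + 12*v
F^* omega = (24*u^3 - 90*u^2*v - 60*u*v^2 + 6*u + 9*v) du + (9*u + 12*v) dv.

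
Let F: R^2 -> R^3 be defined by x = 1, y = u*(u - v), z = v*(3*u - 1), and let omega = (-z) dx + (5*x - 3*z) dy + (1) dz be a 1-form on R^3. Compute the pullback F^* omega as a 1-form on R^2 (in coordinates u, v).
F^* omega = (-18*u^2*v + 9*u*v^2 + 6*u*v + 10*u - 3*v^2 - 2*v) du + (9*u^2*v - 3*u*v - 2*u - 1) dv

Using F^*(f dg) = (f ∘ F) d(g ∘ F), substitute each coordinate x_i by F_i(u, v) in f_i, and replace dx_i by d F_i = (∂F_i/∂u) du + (∂F_i/∂v) dv.
  For the x component: f_1(F) = v*(1 - 3*u); d F_1 = (0) du + (0) dv
  For the y component: f_2(F) = -9*u*v + 3*v + 5; d F_2 = (2*u - v) du + (-u) dv
  For the z component: f_3(F) = 1; d F_3 = (3*v) du + (3*u - 1) dv
Combining and collecting du, dv coefficients:
  coeff of du: -18*u^2*v + 9*u*v^2 + 6*u*v + 10*u - 3*v^2 - 2*v
  coeff of dv: 9*u^2*v - 3*u*v - 2*u - 1
F^* omega = (-18*u^2*v + 9*u*v^2 + 6*u*v + 10*u - 3*v^2 - 2*v) du + (9*u^2*v - 3*u*v - 2*u - 1) dv.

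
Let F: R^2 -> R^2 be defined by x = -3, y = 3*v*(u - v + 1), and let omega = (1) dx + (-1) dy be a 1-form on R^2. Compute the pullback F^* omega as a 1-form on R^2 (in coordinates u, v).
F^* omega = (-3*v) du + (-3*u + 6*v - 3) dv

Using F^*(f dg) = (f ∘ F) d(g ∘ F), substitute each coordinate x_i by F_i(u, v) in f_i, and replace dx_i by d F_i = (∂F_i/∂u) du + (∂F_i/∂v) dv.
  For the x component: f_1(F) = 1; d F_1 = (0) du + (0) dv
  For the y component: f_2(F) = -1; d F_2 = (3*v) du + (3*u - 6*v + 3) dv
Combining and collecting du, dv coefficients:
  coeff of du: -3*v
  coeff of dv: -3*u + 6*v - 3
F^* omega = (-3*v) du + (-3*u + 6*v - 3) dv.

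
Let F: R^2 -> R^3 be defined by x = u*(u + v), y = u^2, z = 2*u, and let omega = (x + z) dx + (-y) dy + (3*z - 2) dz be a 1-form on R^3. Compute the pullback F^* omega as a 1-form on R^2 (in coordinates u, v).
F^* omega = (3*u^2*v + 4*u^2 + u*v^2 + 2*u*v + 12*u - 4) du + (u^2*(u + v + 2)) dv

Using F^*(f dg) = (f ∘ F) d(g ∘ F), substitute each coordinate x_i by F_i(u, v) in f_i, and replace dx_i by d F_i = (∂F_i/∂u) du + (∂F_i/∂v) dv.
  For the x component: f_1(F) = u*(u + v + 2); d F_1 = (2*u + v) du + (u) dv
  For the y component: f_2(F) = -u^2; d F_2 = (2*u) du + (0) dv
  For the z component: f_3(F) = 6*u - 2; d F_3 = (2) du + (0) dv
Combining and collecting du, dv coefficients:
  coeff of du: 3*u^2*v + 4*u^2 + u*v^2 + 2*u*v + 12*u - 4
  coeff of dv: u^2*(u + v + 2)
F^* omega = (3*u^2*v + 4*u^2 + u*v^2 + 2*u*v + 12*u - 4) du + (u^2*(u + v + 2)) dv.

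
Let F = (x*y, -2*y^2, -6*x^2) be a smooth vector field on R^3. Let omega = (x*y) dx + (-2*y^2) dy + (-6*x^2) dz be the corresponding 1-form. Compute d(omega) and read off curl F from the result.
d(omega) = (0) dy ∧ dz + (12*x) dz ∧ dx + (-x) dx ∧ dy; curl F = (0, 12*x, -x)

d omega = sum_{i<j} (∂f_j/∂x_i - ∂f_i/∂x_j) dx_i ∧ dx_j. Under the identification (dy ∧ dz, dz ∧ dx, dx ∧ dy) ↔ (e_x, e_y, e_z), the coefficients are exactly the components of curl F. Compute:
  ∂R/∂y - ∂Q/∂z = (0) - (0) = 0
  ∂P/∂z - ∂R/∂x = (0) - (-12*x) = 12*x
  ∂Q/∂x - ∂P/∂y = (0) - (x) = -x.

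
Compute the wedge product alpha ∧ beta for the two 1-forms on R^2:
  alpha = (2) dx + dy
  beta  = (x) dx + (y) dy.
alpha ∧ beta = (-x + 2*y) dx ∧ dy

Distribute the wedge, using dx_i ∧ dx_j = -dx_j ∧ dx_i and dx_i ∧ dx_i = 0. For each pair (i, j) with i < j, the coefficient of dx_i ∧ dx_j in alpha ∧ beta is (alpha_i * beta_j - alpha_j * beta_i). Collecting: alpha ∧ beta = (-x + 2*y) dx ∧ dy.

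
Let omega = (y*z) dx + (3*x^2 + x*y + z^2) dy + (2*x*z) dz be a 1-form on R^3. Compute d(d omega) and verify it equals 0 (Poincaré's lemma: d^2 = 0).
d(d omega) = 0

Step 1: d omega = sum_{i<j} (∂f_j/∂x_i - ∂f_i/∂x_j) dx_i ∧ dx_j:
  coeff of dx ∧ dy: 6*x + y - z
  coeff of dx ∧ dz: -y + 2*z
  coeff of dy ∧ dz: -2*z
Step 2: Apply d again to each 2-form coefficient. The only possible 3-form in R^3 is dx ∧ dy ∧ dz, with coefficient
  ∂(coeff of dy∧dz)/∂x - ∂(coeff of dx∧dz)/∂y + ∂(coeff of dx∧dy)/∂z
  = ∂/∂x (-2*z) - ∂/∂y (-y + 2*z) + ∂/∂z (6*x + y - z).
Each of these terms simplifies to sums of mixed partials that cancel in pairs. The result is 0 (by equality of mixed partials for smooth functions — Schwarz / Clairaut).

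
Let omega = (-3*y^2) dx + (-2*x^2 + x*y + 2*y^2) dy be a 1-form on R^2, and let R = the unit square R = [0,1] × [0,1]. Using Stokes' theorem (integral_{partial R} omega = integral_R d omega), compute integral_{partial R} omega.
integral_(partial R) omega = 3/2

Stokes: integral_partial_R omega = integral_R d omega with d omega = (∂Q/∂x - ∂P/∂y) dx ∧ dy.
  ∂Q/∂x = -4*x + y
  ∂P/∂y = -6*y
  integrand = ∂Q/∂x - ∂P/∂y = -4*x + 7*y.
Integrating over R: integral_0^1 integral_0^1 (-4*x + 7*y) dx dy = 3/2.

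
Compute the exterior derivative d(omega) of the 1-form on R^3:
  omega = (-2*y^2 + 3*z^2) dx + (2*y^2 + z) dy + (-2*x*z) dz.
d(omega) = (4*y) dx ∧ dy + (-8*z) dx ∧ dz + (-1) dy ∧ dz

For a 1-form omega = sum_i f_i dx_i, the exterior derivative is
  d(omega) = sum_{i < j} (∂f_j/∂x_i - ∂f_i/∂x_j) dx_i ∧ dx_j.
  coefficient of dx ∧ dy: ∂f_2/∂x - ∂f_1/∂y = ∂(2*y^2 + z)/∂x - ∂(-2*y^2 + 3*z^2)/∂y = 4*y
  coefficient of dx ∧ dz: ∂f_3/∂x - ∂f_1/∂z = ∂(-2*x*z)/∂x - ∂(-2*y^2 + 3*z^2)/∂z = -8*z
  coefficient of dy ∧ dz: ∂f_3/∂y - ∂f_2/∂z = ∂(-2*x*z)/∂y - ∂(2*y^2 + z)/∂z = -1
Assembling: d(omega) = (4*y) dx ∧ dy + (-8*z) dx ∧ dz + (-1) dy ∧ dz.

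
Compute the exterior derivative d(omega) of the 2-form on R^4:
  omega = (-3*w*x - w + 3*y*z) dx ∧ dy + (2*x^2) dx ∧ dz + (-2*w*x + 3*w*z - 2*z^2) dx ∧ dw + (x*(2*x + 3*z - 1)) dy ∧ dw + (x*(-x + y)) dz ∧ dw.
d(omega) = (3*y) dx ∧ dy ∧ dz + (x + 3*z - 2) dx ∧ dy ∧ dw + (-3*w - 2*x + y + 4*z) dx ∧ dz ∧ dw + (-2*x) dy ∧ dz ∧ dw

For a 2-form omega = sum_{i<j} g_{ij} dx_i ∧ dx_j, the exterior derivative is
  d(omega) = sum_{i<j} d(g_{ij}) ∧ dx_i ∧ dx_j = sum_{i<j, k} (∂g_{ij}/∂x_k) dx_k ∧ dx_i ∧ dx_j.
Expand each term, using dx_k ∧ dx_i ∧ dx_j = sgn(permutation) dx_{(a)} ∧ dx_{(b)} ∧ dx_{(c)} with (a < b < c) sorted:
  d(-3*w*x - w + 3*y*z) includes (∂/∂z)(-3*w*x - w + 3*y*z) dz = (3*y) dz, which multiplied by dx ∧ dy gives (3*y) dx ∧ dy ∧ dz
  d(-3*w*x - w + 3*y*z) includes (∂/∂w)(-3*w*x - w + 3*y*z) dw = (-3*x - 1) dw, which multiplied by dx ∧ dy gives (-3*x - 1) dx ∧ dy ∧ dw
  d(-2*w*x + 3*w*z - 2*z^2) includes (∂/∂z)(-2*w*x + 3*w*z - 2*z^2) dz = (3*w - 4*z) dz, which multiplied by dx ∧ dw gives (-3*w + 4*z) dx ∧ dz ∧ dw
  d(x*(2*x + 3*z - 1)) includes (∂/∂x)(x*(2*x + 3*z - 1)) dx = (4*x + 3*z - 1) dx, which multiplied by dy ∧ dw gives (4*x + 3*z - 1) dx ∧ dy ∧ dw
  d(x*(2*x + 3*z - 1)) includes (∂/∂z)(x*(2*x + 3*z - 1)) dz = (3*x) dz, which multiplied by dy ∧ dw gives (-3*x) dy ∧ dz ∧ dw
  d(x*(-x + y)) includes (∂/∂x)(x*(-x + y)) dx = (-2*x + y) dx, which multiplied by dz ∧ dw gives (-2*x + y) dx ∧ dz ∧ dw
  d(x*(-x + y)) includes (∂/∂y)(x*(-x + y)) dy = (x) dy, which multiplied by dz ∧ dw gives (x) dy ∧ dz ∧ dw
Collecting like 3-forms: d(omega) = (3*y) dx ∧ dy ∧ dz + (x + 3*z - 2) dx ∧ dy ∧ dw + (-3*w - 2*x + y + 4*z) dx ∧ dz ∧ dw + (-2*x) dy ∧ dz ∧ dw.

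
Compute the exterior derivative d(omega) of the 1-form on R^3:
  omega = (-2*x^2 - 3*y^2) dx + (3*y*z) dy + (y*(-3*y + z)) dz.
d(omega) = (6*y) dx ∧ dy + (-9*y + z) dy ∧ dz

For a 1-form omega = sum_i f_i dx_i, the exterior derivative is
  d(omega) = sum_{i < j} (∂f_j/∂x_i - ∂f_i/∂x_j) dx_i ∧ dx_j.
  coefficient of dx ∧ dy: ∂f_2/∂x - ∂f_1/∂y = ∂(3*y*z)/∂x - ∂(-2*x^2 - 3*y^2)/∂y = 6*y
  coefficient of dy ∧ dz: ∂f_3/∂y - ∂f_2/∂z = ∂(y*(-3*y + z))/∂y - ∂(3*y*z)/∂z = -9*y + z
Assembling: d(omega) = (6*y) dx ∧ dy + (-9*y + z) dy ∧ dz.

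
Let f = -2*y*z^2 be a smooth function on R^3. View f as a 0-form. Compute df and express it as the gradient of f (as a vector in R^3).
df = (0) dx + (-2*z^2) dy + (-4*y*z) dz; grad f = (0, -2*z^2, -4*y*z)

For a 0-form f, d f = (∂f/∂x) dx + (∂f/∂y) dy + (∂f/∂z) dz. The components of the vector representation are exactly the entries of grad f in Cartesian coordinates:
  ∂f/∂x = 0
  ∂f/∂y = -2*z^2
  ∂f/∂z = -4*y*z.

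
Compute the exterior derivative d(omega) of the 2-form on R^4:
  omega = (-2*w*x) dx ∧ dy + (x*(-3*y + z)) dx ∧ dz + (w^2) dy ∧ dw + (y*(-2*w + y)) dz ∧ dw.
d(omega) = (-2*x) dx ∧ dy ∧ dw + (3*x) dx ∧ dy ∧ dz + (-2*w + 2*y) dy ∧ dz ∧ dw

For a 2-form omega = sum_{i<j} g_{ij} dx_i ∧ dx_j, the exterior derivative is
  d(omega) = sum_{i<j} d(g_{ij}) ∧ dx_i ∧ dx_j = sum_{i<j, k} (∂g_{ij}/∂x_k) dx_k ∧ dx_i ∧ dx_j.
Expand each term, using dx_k ∧ dx_i ∧ dx_j = sgn(permutation) dx_{(a)} ∧ dx_{(b)} ∧ dx_{(c)} with (a < b < c) sorted:
  d(-2*w*x) includes (∂/∂w)(-2*w*x) dw = (-2*x) dw, which multiplied by dx ∧ dy gives (-2*x) dx ∧ dy ∧ dw
  d(x*(-3*y + z)) includes (∂/∂y)(x*(-3*y + z)) dy = (-3*x) dy, which multiplied by dx ∧ dz gives (3*x) dx ∧ dy ∧ dz
  d(y*(-2*w + y)) includes (∂/∂y)(y*(-2*w + y)) dy = (-2*w + 2*y) dy, which multiplied by dz ∧ dw gives (-2*w + 2*y) dy ∧ dz ∧ dw
Collecting like 3-forms: d(omega) = (-2*x) dx ∧ dy ∧ dw + (3*x) dx ∧ dy ∧ dz + (-2*w + 2*y) dy ∧ dz ∧ dw.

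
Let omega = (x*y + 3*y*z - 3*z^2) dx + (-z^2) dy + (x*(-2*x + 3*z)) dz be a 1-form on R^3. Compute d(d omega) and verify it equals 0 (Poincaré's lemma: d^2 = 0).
d(d omega) = 0

Step 1: d omega = sum_{i<j} (∂f_j/∂x_i - ∂f_i/∂x_j) dx_i ∧ dx_j:
  coeff of dx ∧ dy: -x - 3*z
  coeff of dx ∧ dz: -4*x - 3*y + 9*z
  coeff of dy ∧ dz: 2*z
Step 2: Apply d again to each 2-form coefficient. The only possible 3-form in R^3 is dx ∧ dy ∧ dz, with coefficient
  ∂(coeff of dy∧dz)/∂x - ∂(coeff of dx∧dz)/∂y + ∂(coeff of dx∧dy)/∂z
  = ∂/∂x (2*z) - ∂/∂y (-4*x - 3*y + 9*z) + ∂/∂z (-x - 3*z).
Each of these terms simplifies to sums of mixed partials that cancel in pairs. The result is 0 (by equality of mixed partials for smooth functions — Schwarz / Clairaut).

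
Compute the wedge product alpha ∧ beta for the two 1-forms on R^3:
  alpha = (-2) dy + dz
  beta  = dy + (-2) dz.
alpha ∧ beta = (3) dy ∧ dz

Distribute the wedge, using dx_i ∧ dx_j = -dx_j ∧ dx_i and dx_i ∧ dx_i = 0. For each pair (i, j) with i < j, the coefficient of dx_i ∧ dx_j in alpha ∧ beta is (alpha_i * beta_j - alpha_j * beta_i). Collecting: alpha ∧ beta = (3) dy ∧ dz.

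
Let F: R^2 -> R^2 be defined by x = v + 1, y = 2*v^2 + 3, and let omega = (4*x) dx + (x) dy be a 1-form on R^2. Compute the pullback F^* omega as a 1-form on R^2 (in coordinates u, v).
F^* omega = (4*v^2 + 8*v + 4) dv

Using F^*(f dg) = (f ∘ F) d(g ∘ F), substitute each coordinate x_i by F_i(u, v) in f_i, and replace dx_i by d F_i = (∂F_i/∂u) du + (∂F_i/∂v) dv.
  For the x component: f_1(F) = 4*v + 4; d F_1 = (0) du + (1) dv
  For the y component: f_2(F) = v + 1; d F_2 = (0) du + (4*v) dv
Combining and collecting du, dv coefficients:
  coeff of du: 0
  coeff of dv: 4*v^2 + 8*v + 4
F^* omega = (4*v^2 + 8*v + 4) dv.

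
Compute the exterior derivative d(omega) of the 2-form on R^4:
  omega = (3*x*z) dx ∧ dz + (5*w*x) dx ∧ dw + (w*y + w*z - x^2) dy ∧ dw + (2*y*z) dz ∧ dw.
d(omega) = (-2*x) dx ∧ dy ∧ dw + (-w + 2*z) dy ∧ dz ∧ dw

For a 2-form omega = sum_{i<j} g_{ij} dx_i ∧ dx_j, the exterior derivative is
  d(omega) = sum_{i<j} d(g_{ij}) ∧ dx_i ∧ dx_j = sum_{i<j, k} (∂g_{ij}/∂x_k) dx_k ∧ dx_i ∧ dx_j.
Expand each term, using dx_k ∧ dx_i ∧ dx_j = sgn(permutation) dx_{(a)} ∧ dx_{(b)} ∧ dx_{(c)} with (a < b < c) sorted:
  d(w*y + w*z - x^2) includes (∂/∂x)(w*y + w*z - x^2) dx = (-2*x) dx, which multiplied by dy ∧ dw gives (-2*x) dx ∧ dy ∧ dw
  d(w*y + w*z - x^2) includes (∂/∂z)(w*y + w*z - x^2) dz = (w) dz, which multiplied by dy ∧ dw gives (-w) dy ∧ dz ∧ dw
  d(2*y*z) includes (∂/∂y)(2*y*z) dy = (2*z) dy, which multiplied by dz ∧ dw gives (2*z) dy ∧ dz ∧ dw
Collecting like 3-forms: d(omega) = (-2*x) dx ∧ dy ∧ dw + (-w + 2*z) dy ∧ dz ∧ dw.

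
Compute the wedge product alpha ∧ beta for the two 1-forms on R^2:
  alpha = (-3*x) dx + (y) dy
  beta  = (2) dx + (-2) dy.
alpha ∧ beta = (6*x - 2*y) dx ∧ dy

Distribute the wedge, using dx_i ∧ dx_j = -dx_j ∧ dx_i and dx_i ∧ dx_i = 0. For each pair (i, j) with i < j, the coefficient of dx_i ∧ dx_j in alpha ∧ beta is (alpha_i * beta_j - alpha_j * beta_i). Collecting: alpha ∧ beta = (6*x - 2*y) dx ∧ dy.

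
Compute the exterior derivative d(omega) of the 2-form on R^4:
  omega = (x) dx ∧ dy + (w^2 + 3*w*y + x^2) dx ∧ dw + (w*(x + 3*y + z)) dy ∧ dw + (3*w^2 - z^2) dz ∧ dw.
d(omega) = (-2*w) dx ∧ dy ∧ dw + (-w) dy ∧ dz ∧ dw

For a 2-form omega = sum_{i<j} g_{ij} dx_i ∧ dx_j, the exterior derivative is
  d(omega) = sum_{i<j} d(g_{ij}) ∧ dx_i ∧ dx_j = sum_{i<j, k} (∂g_{ij}/∂x_k) dx_k ∧ dx_i ∧ dx_j.
Expand each term, using dx_k ∧ dx_i ∧ dx_j = sgn(permutation) dx_{(a)} ∧ dx_{(b)} ∧ dx_{(c)} with (a < b < c) sorted:
  d(w^2 + 3*w*y + x^2) includes (∂/∂y)(w^2 + 3*w*y + x^2) dy = (3*w) dy, which multiplied by dx ∧ dw gives (-3*w) dx ∧ dy ∧ dw
  d(w*(x + 3*y + z)) includes (∂/∂x)(w*(x + 3*y + z)) dx = (w) dx, which multiplied by dy ∧ dw gives (w) dx ∧ dy ∧ dw
  d(w*(x + 3*y + z)) includes (∂/∂z)(w*(x + 3*y + z)) dz = (w) dz, which multiplied by dy ∧ dw gives (-w) dy ∧ dz ∧ dw
Collecting like 3-forms: d(omega) = (-2*w) dx ∧ dy ∧ dw + (-w) dy ∧ dz ∧ dw.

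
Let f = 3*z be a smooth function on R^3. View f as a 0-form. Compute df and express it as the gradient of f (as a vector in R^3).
df = (0) dx + (0) dy + (3) dz; grad f = (0, 0, 3)

For a 0-form f, d f = (∂f/∂x) dx + (∂f/∂y) dy + (∂f/∂z) dz. The components of the vector representation are exactly the entries of grad f in Cartesian coordinates:
  ∂f/∂x = 0
  ∂f/∂y = 0
  ∂f/∂z = 3.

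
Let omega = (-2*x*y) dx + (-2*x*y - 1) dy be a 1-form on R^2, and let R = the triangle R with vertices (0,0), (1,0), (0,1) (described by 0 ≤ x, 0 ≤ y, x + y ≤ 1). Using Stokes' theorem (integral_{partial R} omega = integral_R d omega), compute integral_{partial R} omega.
integral_(partial R) omega = 0

Stokes: integral_partial_R omega = integral_R d omega with d omega = (∂Q/∂x - ∂P/∂y) dx ∧ dy.
  ∂Q/∂x = -2*y
  ∂P/∂y = -2*x
  integrand = ∂Q/∂x - ∂P/∂y = 2*x - 2*y.
Integrating over R: integral_0^1 integral_0^{1-x} (2*x - 2*y) dy dx = 0.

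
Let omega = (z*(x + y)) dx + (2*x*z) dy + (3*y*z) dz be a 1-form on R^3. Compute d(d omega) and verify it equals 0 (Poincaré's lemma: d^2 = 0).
d(d omega) = 0

Step 1: d omega = sum_{i<j} (∂f_j/∂x_i - ∂f_i/∂x_j) dx_i ∧ dx_j:
  coeff of dx ∧ dy: z
  coeff of dx ∧ dz: -x - y
  coeff of dy ∧ dz: -2*x + 3*z
Step 2: Apply d again to each 2-form coefficient. The only possible 3-form in R^3 is dx ∧ dy ∧ dz, with coefficient
  ∂(coeff of dy∧dz)/∂x - ∂(coeff of dx∧dz)/∂y + ∂(coeff of dx∧dy)/∂z
  = ∂/∂x (-2*x + 3*z) - ∂/∂y (-x - y) + ∂/∂z (z).
Each of these terms simplifies to sums of mixed partials that cancel in pairs. The result is 0 (by equality of mixed partials for smooth functions — Schwarz / Clairaut).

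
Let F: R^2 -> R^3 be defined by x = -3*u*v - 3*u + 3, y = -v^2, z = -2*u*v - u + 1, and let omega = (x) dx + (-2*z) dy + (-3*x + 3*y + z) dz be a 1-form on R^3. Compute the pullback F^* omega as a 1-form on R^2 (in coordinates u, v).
F^* omega = (-5*u*v^2 - 5*u*v + u + 6*v^3 + 3*v^2 + 7*v - 1) du + (-5*u^2*v - 7*u^2 - 2*u*v^2 - 4*u*v + 7*u + 4*v) dv

Using F^*(f dg) = (f ∘ F) d(g ∘ F), substitute each coordinate x_i by F_i(u, v) in f_i, and replace dx_i by d F_i = (∂F_i/∂u) du + (∂F_i/∂v) dv.
  For the x component: f_1(F) = -3*u*v - 3*u + 3; d F_1 = (-3*v - 3) du + (-3*u) dv
  For the y component: f_2(F) = 4*u*v + 2*u - 2; d F_2 = (0) du + (-2*v) dv
  For the z component: f_3(F) = 7*u*v + 8*u - 3*v^2 - 8; d F_3 = (-2*v - 1) du + (-2*u) dv
Combining and collecting du, dv coefficients:
  coeff of du: -5*u*v^2 - 5*u*v + u + 6*v^3 + 3*v^2 + 7*v - 1
  coeff of dv: -5*u^2*v - 7*u^2 - 2*u*v^2 - 4*u*v + 7*u + 4*v
F^* omega = (-5*u*v^2 - 5*u*v + u + 6*v^3 + 3*v^2 + 7*v - 1) du + (-5*u^2*v - 7*u^2 - 2*u*v^2 - 4*u*v + 7*u + 4*v) dv.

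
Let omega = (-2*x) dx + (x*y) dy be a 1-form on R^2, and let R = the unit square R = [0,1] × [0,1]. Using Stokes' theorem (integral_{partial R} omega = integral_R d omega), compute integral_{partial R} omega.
integral_(partial R) omega = 1/2

Stokes: integral_partial_R omega = integral_R d omega with d omega = (∂Q/∂x - ∂P/∂y) dx ∧ dy.
  ∂Q/∂x = y
  ∂P/∂y = 0
  integrand = ∂Q/∂x - ∂P/∂y = y.
Integrating over R: integral_0^1 integral_0^1 (y) dx dy = 1/2.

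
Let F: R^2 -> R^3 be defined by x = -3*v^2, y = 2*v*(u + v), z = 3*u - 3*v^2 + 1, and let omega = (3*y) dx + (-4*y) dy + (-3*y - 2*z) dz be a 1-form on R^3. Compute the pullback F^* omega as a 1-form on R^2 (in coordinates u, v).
F^* omega = (-16*u*v^2 - 18*u*v - 18*u - 16*v^3 - 6) du + (4*v*(-4*u^2 - 12*u*v + 9*u - 17*v^2 + 3)) dv

Using F^*(f dg) = (f ∘ F) d(g ∘ F), substitute each coordinate x_i by F_i(u, v) in f_i, and replace dx_i by d F_i = (∂F_i/∂u) du + (∂F_i/∂v) dv.
  For the x component: f_1(F) = 6*v*(u + v); d F_1 = (0) du + (-6*v) dv
  For the y component: f_2(F) = 8*v*(-u - v); d F_2 = (2*v) du + (2*u + 4*v) dv
  For the z component: f_3(F) = -6*u*v - 6*u - 2; d F_3 = (3) du + (-6*v) dv
Combining and collecting du, dv coefficients:
  coeff of du: -16*u*v^2 - 18*u*v - 18*u - 16*v^3 - 6
  coeff of dv: 4*v*(-4*u^2 - 12*u*v + 9*u - 17*v^2 + 3)
F^* omega = (-16*u*v^2 - 18*u*v - 18*u - 16*v^3 - 6) du + (4*v*(-4*u^2 - 12*u*v + 9*u - 17*v^2 + 3)) dv.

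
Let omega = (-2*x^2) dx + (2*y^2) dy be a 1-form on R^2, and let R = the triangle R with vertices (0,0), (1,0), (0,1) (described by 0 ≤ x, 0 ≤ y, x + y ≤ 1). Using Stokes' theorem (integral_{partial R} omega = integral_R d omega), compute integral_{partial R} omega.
integral_(partial R) omega = 0

Stokes: integral_partial_R omega = integral_R d omega with d omega = (∂Q/∂x - ∂P/∂y) dx ∧ dy.
  ∂Q/∂x = 0
  ∂P/∂y = 0
  integrand = ∂Q/∂x - ∂P/∂y = 0.
Integrating over R: integral_0^1 integral_0^{1-x} (0) dy dx = 0.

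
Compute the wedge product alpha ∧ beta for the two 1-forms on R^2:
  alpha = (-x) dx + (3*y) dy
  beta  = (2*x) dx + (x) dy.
alpha ∧ beta = (-x*(x + 6*y)) dx ∧ dy

Distribute the wedge, using dx_i ∧ dx_j = -dx_j ∧ dx_i and dx_i ∧ dx_i = 0. For each pair (i, j) with i < j, the coefficient of dx_i ∧ dx_j in alpha ∧ beta is (alpha_i * beta_j - alpha_j * beta_i). Collecting: alpha ∧ beta = (-x*(x + 6*y)) dx ∧ dy.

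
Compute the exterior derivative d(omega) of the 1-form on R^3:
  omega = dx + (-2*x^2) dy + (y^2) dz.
d(omega) = (-4*x) dx ∧ dy + (2*y) dy ∧ dz

For a 1-form omega = sum_i f_i dx_i, the exterior derivative is
  d(omega) = sum_{i < j} (∂f_j/∂x_i - ∂f_i/∂x_j) dx_i ∧ dx_j.
  coefficient of dx ∧ dy: ∂f_2/∂x - ∂f_1/∂y = ∂(-2*x^2)/∂x - ∂(1)/∂y = -4*x
  coefficient of dy ∧ dz: ∂f_3/∂y - ∂f_2/∂z = ∂(y^2)/∂y - ∂(-2*x^2)/∂z = 2*y
Assembling: d(omega) = (-4*x) dx ∧ dy + (2*y) dy ∧ dz.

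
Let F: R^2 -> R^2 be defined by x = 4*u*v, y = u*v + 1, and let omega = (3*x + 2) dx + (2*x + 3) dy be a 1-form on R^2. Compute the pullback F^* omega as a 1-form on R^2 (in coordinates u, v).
F^* omega = (v*(56*u*v + 11)) du + (u*(56*u*v + 11)) dv

Using F^*(f dg) = (f ∘ F) d(g ∘ F), substitute each coordinate x_i by F_i(u, v) in f_i, and replace dx_i by d F_i = (∂F_i/∂u) du + (∂F_i/∂v) dv.
  For the x component: f_1(F) = 12*u*v + 2; d F_1 = (4*v) du + (4*u) dv
  For the y component: f_2(F) = 8*u*v + 3; d F_2 = (v) du + (u) dv
Combining and collecting du, dv coefficients:
  coeff of du: v*(56*u*v + 11)
  coeff of dv: u*(56*u*v + 11)
F^* omega = (v*(56*u*v + 11)) du + (u*(56*u*v + 11)) dv.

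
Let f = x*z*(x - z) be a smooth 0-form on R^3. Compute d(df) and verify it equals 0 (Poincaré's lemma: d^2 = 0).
d(df) = 0

Step 1: df = sum_i (∂f/∂x_i) dx_i = (z*(2*x - z)) dx + (0) dy + (x*(x - 2*z)) dz.
Step 2: Apply d again. Using the 1-form formula, the coefficient of dx ∧ dy in d(df) is ∂^2 f/∂x ∂y - ∂^2 f/∂y ∂x = (0) - (0) = 0 (equality of mixed partials for smooth f).
Similarly for dx ∧ dz and dy ∧ dz — all coefficients vanish. So d(df) = 0.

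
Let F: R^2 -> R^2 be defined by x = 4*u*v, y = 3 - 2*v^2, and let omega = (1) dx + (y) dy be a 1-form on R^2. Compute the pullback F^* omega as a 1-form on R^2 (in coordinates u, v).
F^* omega = (4*v) du + (4*u + 8*v^3 - 12*v) dv

Using F^*(f dg) = (f ∘ F) d(g ∘ F), substitute each coordinate x_i by F_i(u, v) in f_i, and replace dx_i by d F_i = (∂F_i/∂u) du + (∂F_i/∂v) dv.
  For the x component: f_1(F) = 1; d F_1 = (4*v) du + (4*u) dv
  For the y component: f_2(F) = 3 - 2*v^2; d F_2 = (0) du + (-4*v) dv
Combining and collecting du, dv coefficients:
  coeff of du: 4*v
  coeff of dv: 4*u + 8*v^3 - 12*v
F^* omega = (4*v) du + (4*u + 8*v^3 - 12*v) dv.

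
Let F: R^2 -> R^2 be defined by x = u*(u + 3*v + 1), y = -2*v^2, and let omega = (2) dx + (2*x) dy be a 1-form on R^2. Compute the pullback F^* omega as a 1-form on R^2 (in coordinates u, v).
F^* omega = (4*u + 6*v + 2) du + (2*u*(-4*u*v - 12*v^2 - 4*v + 3)) dv

Using F^*(f dg) = (f ∘ F) d(g ∘ F), substitute each coordinate x_i by F_i(u, v) in f_i, and replace dx_i by d F_i = (∂F_i/∂u) du + (∂F_i/∂v) dv.
  For the x component: f_1(F) = 2; d F_1 = (2*u + 3*v + 1) du + (3*u) dv
  For the y component: f_2(F) = 2*u*(u + 3*v + 1); d F_2 = (0) du + (-4*v) dv
Combining and collecting du, dv coefficients:
  coeff of du: 4*u + 6*v + 2
  coeff of dv: 2*u*(-4*u*v - 12*v^2 - 4*v + 3)
F^* omega = (4*u + 6*v + 2) du + (2*u*(-4*u*v - 12*v^2 - 4*v + 3)) dv.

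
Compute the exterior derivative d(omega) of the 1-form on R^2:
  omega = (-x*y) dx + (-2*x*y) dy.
d(omega) = (x - 2*y) dx ∧ dy

For a 1-form omega = sum_i f_i dx_i, the exterior derivative is
  d(omega) = sum_{i < j} (∂f_j/∂x_i - ∂f_i/∂x_j) dx_i ∧ dx_j.
  coefficient of dx ∧ dy: ∂f_2/∂x - ∂f_1/∂y = ∂(-2*x*y)/∂x - ∂(-x*y)/∂y = x - 2*y
Assembling: d(omega) = (x - 2*y) dx ∧ dy.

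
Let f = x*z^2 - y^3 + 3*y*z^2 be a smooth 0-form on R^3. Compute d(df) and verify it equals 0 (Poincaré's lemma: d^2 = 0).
d(df) = 0

Step 1: df = sum_i (∂f/∂x_i) dx_i = (z^2) dx + (-3*y^2 + 3*z^2) dy + (2*z*(x + 3*y)) dz.
Step 2: Apply d again. Using the 1-form formula, the coefficient of dx ∧ dy in d(df) is ∂^2 f/∂x ∂y - ∂^2 f/∂y ∂x = (0) - (0) = 0 (equality of mixed partials for smooth f).
Similarly for dx ∧ dz and dy ∧ dz — all coefficients vanish. So d(df) = 0.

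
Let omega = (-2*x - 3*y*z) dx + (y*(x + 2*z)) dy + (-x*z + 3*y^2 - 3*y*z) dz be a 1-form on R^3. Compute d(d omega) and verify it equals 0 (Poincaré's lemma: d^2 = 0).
d(d omega) = 0

Step 1: d omega = sum_{i<j} (∂f_j/∂x_i - ∂f_i/∂x_j) dx_i ∧ dx_j:
  coeff of dx ∧ dy: y + 3*z
  coeff of dx ∧ dz: 3*y - z
  coeff of dy ∧ dz: 4*y - 3*z
Step 2: Apply d again to each 2-form coefficient. The only possible 3-form in R^3 is dx ∧ dy ∧ dz, with coefficient
  ∂(coeff of dy∧dz)/∂x - ∂(coeff of dx∧dz)/∂y + ∂(coeff of dx∧dy)/∂z
  = ∂/∂x (4*y - 3*z) - ∂/∂y (3*y - z) + ∂/∂z (y + 3*z).
Each of these terms simplifies to sums of mixed partials that cancel in pairs. The result is 0 (by equality of mixed partials for smooth functions — Schwarz / Clairaut).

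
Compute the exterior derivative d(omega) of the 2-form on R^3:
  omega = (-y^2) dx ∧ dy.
d(omega) = 0

For a 2-form omega = sum_{i<j} g_{ij} dx_i ∧ dx_j, the exterior derivative is
  d(omega) = sum_{i<j} d(g_{ij}) ∧ dx_i ∧ dx_j = sum_{i<j, k} (∂g_{ij}/∂x_k) dx_k ∧ dx_i ∧ dx_j.
Expand each term, using dx_k ∧ dx_i ∧ dx_j = sgn(permutation) dx_{(a)} ∧ dx_{(b)} ∧ dx_{(c)} with (a < b < c) sorted:

Collecting like 3-forms: d(omega) = 0.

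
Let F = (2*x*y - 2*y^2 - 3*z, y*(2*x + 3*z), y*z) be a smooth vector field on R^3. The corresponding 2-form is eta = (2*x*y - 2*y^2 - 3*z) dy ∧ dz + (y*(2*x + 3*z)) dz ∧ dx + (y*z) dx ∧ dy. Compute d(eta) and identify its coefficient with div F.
d(eta) = (2*x + 3*y + 3*z) dx ∧ dy ∧ dz; div F = 2*x + 3*y + 3*z

For a 2-form in R^3 of the form above, applying d gives a 3-form with coefficient ∂P/∂x + ∂Q/∂y + ∂R/∂z:
  ∂P/∂x = 2*y
  ∂Q/∂y = 2*x + 3*z
  ∂R/∂z = y
Sum = 2*x + 3*y + 3*z, which is exactly div F.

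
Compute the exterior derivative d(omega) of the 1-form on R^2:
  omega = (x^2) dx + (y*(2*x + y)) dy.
d(omega) = (2*y) dx ∧ dy

For a 1-form omega = sum_i f_i dx_i, the exterior derivative is
  d(omega) = sum_{i < j} (∂f_j/∂x_i - ∂f_i/∂x_j) dx_i ∧ dx_j.
  coefficient of dx ∧ dy: ∂f_2/∂x - ∂f_1/∂y = ∂(y*(2*x + y))/∂x - ∂(x^2)/∂y = 2*y
Assembling: d(omega) = (2*y) dx ∧ dy.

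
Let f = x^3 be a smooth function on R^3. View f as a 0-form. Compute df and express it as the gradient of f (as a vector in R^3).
df = (3*x^2) dx + (0) dy + (0) dz; grad f = (3*x^2, 0, 0)

For a 0-form f, d f = (∂f/∂x) dx + (∂f/∂y) dy + (∂f/∂z) dz. The components of the vector representation are exactly the entries of grad f in Cartesian coordinates:
  ∂f/∂x = 3*x^2
  ∂f/∂y = 0
  ∂f/∂z = 0.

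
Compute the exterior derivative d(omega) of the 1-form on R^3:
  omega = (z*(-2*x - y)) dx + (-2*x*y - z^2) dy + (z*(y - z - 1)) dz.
d(omega) = (-2*y + z) dx ∧ dy + (2*x + y) dx ∧ dz + (3*z) dy ∧ dz

For a 1-form omega = sum_i f_i dx_i, the exterior derivative is
  d(omega) = sum_{i < j} (∂f_j/∂x_i - ∂f_i/∂x_j) dx_i ∧ dx_j.
  coefficient of dx ∧ dy: ∂f_2/∂x - ∂f_1/∂y = ∂(-2*x*y - z^2)/∂x - ∂(z*(-2*x - y))/∂y = -2*y + z
  coefficient of dx ∧ dz: ∂f_3/∂x - ∂f_1/∂z = ∂(z*(y - z - 1))/∂x - ∂(z*(-2*x - y))/∂z = 2*x + y
  coefficient of dy ∧ dz: ∂f_3/∂y - ∂f_2/∂z = ∂(z*(y - z - 1))/∂y - ∂(-2*x*y - z^2)/∂z = 3*z
Assembling: d(omega) = (-2*y + z) dx ∧ dy + (2*x + y) dx ∧ dz + (3*z) dy ∧ dz.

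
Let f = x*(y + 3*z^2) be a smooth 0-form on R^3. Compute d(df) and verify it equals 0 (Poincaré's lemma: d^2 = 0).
d(df) = 0

Step 1: df = sum_i (∂f/∂x_i) dx_i = (y + 3*z^2) dx + (x) dy + (6*x*z) dz.
Step 2: Apply d again. Using the 1-form formula, the coefficient of dx ∧ dy in d(df) is ∂^2 f/∂x ∂y - ∂^2 f/∂y ∂x = (1) - (1) = 0 (equality of mixed partials for smooth f).
Similarly for dx ∧ dz and dy ∧ dz — all coefficients vanish. So d(df) = 0.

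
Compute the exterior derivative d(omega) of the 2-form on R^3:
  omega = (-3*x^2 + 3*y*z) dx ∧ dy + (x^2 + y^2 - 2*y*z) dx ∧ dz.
d(omega) = (y + 2*z) dx ∧ dy ∧ dz

For a 2-form omega = sum_{i<j} g_{ij} dx_i ∧ dx_j, the exterior derivative is
  d(omega) = sum_{i<j} d(g_{ij}) ∧ dx_i ∧ dx_j = sum_{i<j, k} (∂g_{ij}/∂x_k) dx_k ∧ dx_i ∧ dx_j.
Expand each term, using dx_k ∧ dx_i ∧ dx_j = sgn(permutation) dx_{(a)} ∧ dx_{(b)} ∧ dx_{(c)} with (a < b < c) sorted:
  d(-3*x^2 + 3*y*z) includes (∂/∂z)(-3*x^2 + 3*y*z) dz = (3*y) dz, which multiplied by dx ∧ dy gives (3*y) dx ∧ dy ∧ dz
  d(x^2 + y^2 - 2*y*z) includes (∂/∂y)(x^2 + y^2 - 2*y*z) dy = (2*y - 2*z) dy, which multiplied by dx ∧ dz gives (-2*y + 2*z) dx ∧ dy ∧ dz
Collecting like 3-forms: d(omega) = (y + 2*z) dx ∧ dy ∧ dz.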